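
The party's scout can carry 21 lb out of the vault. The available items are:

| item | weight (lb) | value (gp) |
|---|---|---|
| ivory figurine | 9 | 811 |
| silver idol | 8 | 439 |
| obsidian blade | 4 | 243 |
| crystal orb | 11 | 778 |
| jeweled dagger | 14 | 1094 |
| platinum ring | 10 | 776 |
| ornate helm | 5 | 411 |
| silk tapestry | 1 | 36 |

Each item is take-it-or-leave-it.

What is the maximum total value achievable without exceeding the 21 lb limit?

Taking the top-ratio items first gives ivory figurine + obsidian blade + ornate helm + silk tapestry for 1501 (19 lb).
The 9 lb tied up in obsidian blade and ornate helm is better spent on crystal orb — total rises to 1625 (21 lb).

1625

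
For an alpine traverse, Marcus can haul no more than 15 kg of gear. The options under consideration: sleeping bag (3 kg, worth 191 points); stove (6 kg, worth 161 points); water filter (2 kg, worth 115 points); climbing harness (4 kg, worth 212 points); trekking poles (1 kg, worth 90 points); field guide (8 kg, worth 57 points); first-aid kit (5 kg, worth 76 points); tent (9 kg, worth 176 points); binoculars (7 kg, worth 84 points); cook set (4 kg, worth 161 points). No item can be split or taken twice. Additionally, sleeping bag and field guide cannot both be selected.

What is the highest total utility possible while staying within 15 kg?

Ranking by ratio (utility/kg): trekking poles 90.00, sleeping bag 63.67, water filter 57.50, climbing harness 53.00.
Taking sleeping bag + water filter + climbing harness + trekking poles + cook set: 14 kg used, 769 in utility.
Every other selection either busts 15 kg or breaks a pairing rule or fails to beat 769.

769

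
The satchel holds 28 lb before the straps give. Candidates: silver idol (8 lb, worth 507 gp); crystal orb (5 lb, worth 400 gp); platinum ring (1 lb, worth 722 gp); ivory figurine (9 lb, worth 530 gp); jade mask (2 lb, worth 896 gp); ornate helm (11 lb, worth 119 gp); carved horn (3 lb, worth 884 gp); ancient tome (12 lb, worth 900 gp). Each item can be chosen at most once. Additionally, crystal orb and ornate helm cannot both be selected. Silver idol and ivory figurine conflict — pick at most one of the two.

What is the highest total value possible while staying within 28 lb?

Density check — platinum ring 722.00, jade mask 448.00, carved horn 294.67, crystal orb 80.00 are the best per lb.
Filling by ratio: crystal orb + platinum ring + jade mask + carved horn + ancient tome for 3802, with 5 lb left unused.
The 5 lb tied up in crystal orb is better spent on ivory figurine — total rises to 3932 (27 lb).
An exhaustive check of the 256 subsets confirms 3932.

3932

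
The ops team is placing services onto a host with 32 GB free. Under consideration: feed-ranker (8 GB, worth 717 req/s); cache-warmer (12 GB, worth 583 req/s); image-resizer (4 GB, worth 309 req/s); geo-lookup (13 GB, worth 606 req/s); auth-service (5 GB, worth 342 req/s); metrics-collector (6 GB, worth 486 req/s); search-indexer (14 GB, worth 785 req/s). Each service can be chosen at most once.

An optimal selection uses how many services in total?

4

Optimal total is 2297.
For example feed-ranker + image-resizer + metrics-collector + search-indexer achieves it, using 32 GB.
All optima have 4 services.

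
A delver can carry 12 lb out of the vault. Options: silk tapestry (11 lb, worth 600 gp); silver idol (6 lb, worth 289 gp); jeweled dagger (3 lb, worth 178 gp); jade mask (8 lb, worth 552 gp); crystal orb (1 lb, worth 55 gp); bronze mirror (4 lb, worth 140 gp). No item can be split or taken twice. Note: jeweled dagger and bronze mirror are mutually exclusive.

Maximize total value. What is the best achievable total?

Best packing: jeweled dagger + jade mask + crystal orb — 12 lb, 785 total.

785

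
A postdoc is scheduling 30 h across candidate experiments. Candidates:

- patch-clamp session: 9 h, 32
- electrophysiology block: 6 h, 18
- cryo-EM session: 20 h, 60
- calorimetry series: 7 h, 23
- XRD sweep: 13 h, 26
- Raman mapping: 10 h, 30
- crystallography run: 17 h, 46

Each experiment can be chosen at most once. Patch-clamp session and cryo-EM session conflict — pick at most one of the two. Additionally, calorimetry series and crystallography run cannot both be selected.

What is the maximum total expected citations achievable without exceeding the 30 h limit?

90

Taking the top-ratio experiments first gives patch-clamp session + electrophysiology block + calorimetry series for 73 (22 h).
Reworking the packing: cryo-EM session + Raman mapping uses 30 h and improves the total to 90.
An exhaustive check of the 128 subsets confirms 90.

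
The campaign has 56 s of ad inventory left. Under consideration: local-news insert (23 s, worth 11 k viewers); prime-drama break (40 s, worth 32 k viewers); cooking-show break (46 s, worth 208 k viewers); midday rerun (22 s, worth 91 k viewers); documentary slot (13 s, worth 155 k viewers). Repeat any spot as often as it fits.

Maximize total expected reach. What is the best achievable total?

620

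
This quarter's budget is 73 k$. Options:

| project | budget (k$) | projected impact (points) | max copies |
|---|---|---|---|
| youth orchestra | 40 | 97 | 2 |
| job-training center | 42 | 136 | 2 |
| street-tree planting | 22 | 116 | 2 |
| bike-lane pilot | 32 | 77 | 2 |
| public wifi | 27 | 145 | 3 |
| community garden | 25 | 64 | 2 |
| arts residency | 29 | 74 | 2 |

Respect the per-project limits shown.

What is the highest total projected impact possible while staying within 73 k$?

Filling by ratio: 2×public wifi for 290, with 19 k$ left unused.
The 27 k$ tied up in public wifi is better spent on 2×street-tree planting — total rises to 377 (71 k$).

377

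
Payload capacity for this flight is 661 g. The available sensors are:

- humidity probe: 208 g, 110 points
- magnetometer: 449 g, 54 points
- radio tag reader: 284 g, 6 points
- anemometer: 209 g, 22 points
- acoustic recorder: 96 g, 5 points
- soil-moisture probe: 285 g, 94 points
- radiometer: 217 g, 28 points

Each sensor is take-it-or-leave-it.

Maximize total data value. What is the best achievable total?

Density check — humidity probe 0.53, soil-moisture probe 0.33, radiometer 0.13, magnetometer 0.12 are the best per g.
Best packing: humidity probe + acoustic recorder + soil-moisture probe — 589 g, 209 total.
No other feasible combination exceeds 209.

209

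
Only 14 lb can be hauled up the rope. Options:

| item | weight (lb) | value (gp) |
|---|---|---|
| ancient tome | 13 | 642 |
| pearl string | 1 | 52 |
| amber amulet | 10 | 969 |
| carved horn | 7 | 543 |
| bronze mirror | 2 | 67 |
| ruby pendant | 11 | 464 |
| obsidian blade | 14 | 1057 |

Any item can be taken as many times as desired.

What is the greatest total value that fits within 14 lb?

Density check — amber amulet 96.90, carved horn 77.57, obsidian blade 75.50 are the best per lb.
4×pearl string + amber amulet uses 14 of the 14 lb and totals 1177.
Nothing else within 14 lb beats 1177.

1177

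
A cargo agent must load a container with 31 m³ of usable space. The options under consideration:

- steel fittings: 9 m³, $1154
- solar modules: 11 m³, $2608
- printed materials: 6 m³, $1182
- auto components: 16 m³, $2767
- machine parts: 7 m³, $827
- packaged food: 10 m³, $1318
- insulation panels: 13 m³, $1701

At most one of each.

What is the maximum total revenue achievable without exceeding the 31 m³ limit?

5491

Filling by ratio: solar modules + printed materials + packaged food for 5108, with 4 m³ left unused.
Dropping packaged food frees 10 m³; slotting in insulation panels (13 m³) lifts the total to 5491 at 30 m³.
Every other selection either busts 31 m³ or fails to beat 5491.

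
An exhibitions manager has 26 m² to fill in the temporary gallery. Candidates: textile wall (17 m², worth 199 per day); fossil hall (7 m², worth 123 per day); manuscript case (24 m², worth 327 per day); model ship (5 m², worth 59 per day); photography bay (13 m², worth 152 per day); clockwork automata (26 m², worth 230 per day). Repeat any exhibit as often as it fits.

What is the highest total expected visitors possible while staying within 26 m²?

428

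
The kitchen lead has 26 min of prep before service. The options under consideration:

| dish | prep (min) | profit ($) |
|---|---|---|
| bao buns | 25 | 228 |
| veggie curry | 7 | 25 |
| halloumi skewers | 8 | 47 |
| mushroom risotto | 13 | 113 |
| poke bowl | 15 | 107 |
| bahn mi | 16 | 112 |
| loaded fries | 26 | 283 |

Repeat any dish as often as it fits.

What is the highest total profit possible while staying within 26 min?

283

By profit per min: loaded fries 10.88, bao buns 9.12, mushroom risotto 8.69 lead.
Loaded fries uses 26 of the 26 min and totals 283.
Every other selection either busts 26 min or fails to beat 283.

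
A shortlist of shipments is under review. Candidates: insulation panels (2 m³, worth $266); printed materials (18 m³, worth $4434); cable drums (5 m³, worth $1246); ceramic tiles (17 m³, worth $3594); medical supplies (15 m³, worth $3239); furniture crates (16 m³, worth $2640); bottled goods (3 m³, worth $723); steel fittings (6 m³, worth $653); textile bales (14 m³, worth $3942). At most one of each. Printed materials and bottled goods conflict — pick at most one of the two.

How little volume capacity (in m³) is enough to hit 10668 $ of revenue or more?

46

Look for the lowest-volume combination reaching 10668.
ceramic tiles + medical supplies + textile bales: 10775 revenue at 46 m³.
Any bundle with less than 46 m³ falls short of 10668.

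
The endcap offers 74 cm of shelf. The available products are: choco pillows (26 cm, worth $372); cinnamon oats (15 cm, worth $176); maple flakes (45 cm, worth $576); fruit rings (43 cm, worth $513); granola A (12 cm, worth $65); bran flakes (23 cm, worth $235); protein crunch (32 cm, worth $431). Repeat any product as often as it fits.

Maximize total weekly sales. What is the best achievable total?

979

Taking the top-ratio products first gives 2×choco pillows + cinnamon oats for 920 (67 cm).
Dropping choco pillows frees 26 cm; slotting in protein crunch (32 cm) lifts the total to 979 at 73 cm.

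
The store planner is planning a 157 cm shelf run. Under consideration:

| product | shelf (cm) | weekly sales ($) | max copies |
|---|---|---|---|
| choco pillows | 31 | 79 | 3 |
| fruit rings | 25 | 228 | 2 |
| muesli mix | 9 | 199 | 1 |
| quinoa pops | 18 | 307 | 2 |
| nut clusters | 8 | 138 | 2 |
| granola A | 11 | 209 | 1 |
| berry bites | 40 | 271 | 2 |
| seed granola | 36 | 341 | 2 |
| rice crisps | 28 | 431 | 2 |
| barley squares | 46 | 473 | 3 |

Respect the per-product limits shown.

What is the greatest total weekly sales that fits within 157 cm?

2388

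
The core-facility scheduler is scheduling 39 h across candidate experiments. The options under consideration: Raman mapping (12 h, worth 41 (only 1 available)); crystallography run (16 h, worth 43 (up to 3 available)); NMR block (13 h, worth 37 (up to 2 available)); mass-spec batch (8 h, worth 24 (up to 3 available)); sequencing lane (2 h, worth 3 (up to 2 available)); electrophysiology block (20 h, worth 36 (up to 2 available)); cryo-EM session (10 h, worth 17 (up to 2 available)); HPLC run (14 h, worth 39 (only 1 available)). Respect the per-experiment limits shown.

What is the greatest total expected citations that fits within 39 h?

117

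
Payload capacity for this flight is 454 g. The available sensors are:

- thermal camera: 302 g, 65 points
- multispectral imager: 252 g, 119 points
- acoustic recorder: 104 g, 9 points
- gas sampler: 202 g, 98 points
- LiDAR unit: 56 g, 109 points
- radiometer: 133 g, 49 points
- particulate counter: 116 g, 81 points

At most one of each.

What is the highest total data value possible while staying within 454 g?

Density check — LiDAR unit 1.95, particulate counter 0.70, gas sampler 0.49 are the best per g.
The ratio heuristic lands on gas sampler + LiDAR unit + particulate counter (288) but leaves 80 g idle.
Dropping gas sampler frees 202 g; slotting in multispectral imager (252 g) lifts the total to 309 at 424 g.
No other feasible combination exceeds 309.

309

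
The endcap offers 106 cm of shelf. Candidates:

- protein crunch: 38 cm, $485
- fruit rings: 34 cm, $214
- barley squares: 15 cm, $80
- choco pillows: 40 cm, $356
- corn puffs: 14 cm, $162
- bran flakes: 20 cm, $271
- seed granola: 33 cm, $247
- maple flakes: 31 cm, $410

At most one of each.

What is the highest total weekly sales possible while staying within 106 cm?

1328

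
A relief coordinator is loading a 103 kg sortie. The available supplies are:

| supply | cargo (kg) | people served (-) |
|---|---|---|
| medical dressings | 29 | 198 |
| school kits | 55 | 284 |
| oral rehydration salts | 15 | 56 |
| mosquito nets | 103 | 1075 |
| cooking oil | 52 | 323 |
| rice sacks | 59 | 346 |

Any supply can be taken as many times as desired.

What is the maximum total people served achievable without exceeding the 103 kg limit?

1075

The ratio ordering already packs tightly: mosquito nets, 103 kg, 1075.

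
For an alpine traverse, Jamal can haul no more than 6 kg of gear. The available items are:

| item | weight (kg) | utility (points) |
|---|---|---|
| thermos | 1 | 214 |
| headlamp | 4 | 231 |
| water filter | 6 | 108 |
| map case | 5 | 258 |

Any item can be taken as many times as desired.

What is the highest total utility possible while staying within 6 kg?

1284

Ranking by ratio (utility/kg): thermos 214.00, headlamp 57.75, map case 51.60, water filter 18.00.
Taking 6×thermos: 6 kg used, 1284 in utility.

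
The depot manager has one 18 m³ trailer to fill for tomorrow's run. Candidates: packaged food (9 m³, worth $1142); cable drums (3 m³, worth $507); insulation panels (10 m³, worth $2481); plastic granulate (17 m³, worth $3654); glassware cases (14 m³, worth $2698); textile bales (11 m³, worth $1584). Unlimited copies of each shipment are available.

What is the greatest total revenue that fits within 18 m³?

A density-first pass picks 2×cable drums + insulation panels — 3495 at 16 m³.
The 16 m³ tied up in 2×cable drums and insulation panels is better spent on plastic granulate — total rises to 3654 (17 m³).

3654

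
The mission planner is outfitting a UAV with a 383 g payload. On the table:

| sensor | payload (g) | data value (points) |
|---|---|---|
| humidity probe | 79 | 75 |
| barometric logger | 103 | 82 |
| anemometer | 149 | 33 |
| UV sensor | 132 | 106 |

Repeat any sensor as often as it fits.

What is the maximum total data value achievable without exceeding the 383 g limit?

331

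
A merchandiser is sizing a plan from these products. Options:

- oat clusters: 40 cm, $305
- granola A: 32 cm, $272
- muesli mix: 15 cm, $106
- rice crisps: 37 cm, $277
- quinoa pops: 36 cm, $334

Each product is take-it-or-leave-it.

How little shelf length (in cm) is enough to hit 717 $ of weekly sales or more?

Minimise cm subject to total weekly sales ≥ 717.
Taking muesli mix + rice crisps + quinoa pops gives 717 (≥ 717) for 88 cm.
Any bundle with less than 88 cm falls short of 717.

88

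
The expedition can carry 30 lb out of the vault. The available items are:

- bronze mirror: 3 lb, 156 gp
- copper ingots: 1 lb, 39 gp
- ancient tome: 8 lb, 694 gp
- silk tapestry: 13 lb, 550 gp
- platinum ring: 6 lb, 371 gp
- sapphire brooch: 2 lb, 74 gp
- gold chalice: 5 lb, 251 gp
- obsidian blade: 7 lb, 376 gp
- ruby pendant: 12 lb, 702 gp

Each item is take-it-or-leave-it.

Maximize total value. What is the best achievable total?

Ranking by ratio (value/lb): ancient tome 86.75, platinum ring 61.83, ruby pendant 58.50, obsidian blade 53.71.
Taking bronze mirror + copper ingots + ancient tome + platinum ring + ruby pendant: 30 lb used, 1962 in value.
An exhaustive check of the 512 subsets confirms 1962.

1962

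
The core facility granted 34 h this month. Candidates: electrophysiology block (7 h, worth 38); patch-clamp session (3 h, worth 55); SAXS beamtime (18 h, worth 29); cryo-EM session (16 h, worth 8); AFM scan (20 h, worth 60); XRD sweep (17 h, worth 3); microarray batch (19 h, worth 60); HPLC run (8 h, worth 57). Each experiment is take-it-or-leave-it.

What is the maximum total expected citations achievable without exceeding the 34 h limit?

172

A density-first pass picks electrophysiology block + patch-clamp session + cryo-EM session + HPLC run — 158 at 34 h.
Dropping electrophysiology block and cryo-EM session frees 23 h; slotting in AFM scan (20 h) lifts the total to 172 at 31 h.
Patch-clamp session + microarray batch + HPLC run (30 h) also reaches 172 — a tie, but nothing goes higher.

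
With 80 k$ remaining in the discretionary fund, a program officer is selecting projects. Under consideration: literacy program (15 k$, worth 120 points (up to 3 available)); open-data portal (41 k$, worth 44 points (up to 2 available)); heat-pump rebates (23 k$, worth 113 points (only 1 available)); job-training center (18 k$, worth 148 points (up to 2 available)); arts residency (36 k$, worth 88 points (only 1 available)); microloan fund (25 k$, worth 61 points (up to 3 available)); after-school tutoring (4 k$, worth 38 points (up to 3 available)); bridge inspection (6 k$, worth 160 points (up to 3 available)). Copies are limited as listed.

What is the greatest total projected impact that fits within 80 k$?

982

Density check — bridge inspection 26.67, after-school tutoring 9.50, job-training center 8.22 are the best per k$.
A density-first pass picks 2×job-training center + 3×after-school tutoring + 3×bridge inspection — 890 at 66 k$.
The 18 k$ tied up in job-training center is better spent on 2×literacy program — total rises to 982 (78 k$).
Nothing else within 80 k$ beats 982.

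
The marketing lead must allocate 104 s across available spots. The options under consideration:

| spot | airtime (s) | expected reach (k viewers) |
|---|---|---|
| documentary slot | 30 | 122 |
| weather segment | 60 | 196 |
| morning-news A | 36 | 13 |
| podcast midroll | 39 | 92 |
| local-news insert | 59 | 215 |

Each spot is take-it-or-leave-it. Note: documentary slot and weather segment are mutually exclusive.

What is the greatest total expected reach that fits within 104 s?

337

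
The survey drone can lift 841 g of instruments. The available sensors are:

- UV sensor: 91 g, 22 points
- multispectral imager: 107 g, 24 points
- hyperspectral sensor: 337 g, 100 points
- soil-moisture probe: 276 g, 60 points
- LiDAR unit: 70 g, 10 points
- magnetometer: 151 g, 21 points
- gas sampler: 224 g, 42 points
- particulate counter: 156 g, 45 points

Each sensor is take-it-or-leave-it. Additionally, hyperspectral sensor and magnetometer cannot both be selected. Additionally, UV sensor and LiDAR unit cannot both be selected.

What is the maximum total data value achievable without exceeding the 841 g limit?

Hyperspectral sensor + soil-moisture probe + LiDAR unit + particulate counter uses 839 of the 841 g and totals 215.
Every other selection either busts 841 g or breaks a pairing rule or fails to beat 215.

215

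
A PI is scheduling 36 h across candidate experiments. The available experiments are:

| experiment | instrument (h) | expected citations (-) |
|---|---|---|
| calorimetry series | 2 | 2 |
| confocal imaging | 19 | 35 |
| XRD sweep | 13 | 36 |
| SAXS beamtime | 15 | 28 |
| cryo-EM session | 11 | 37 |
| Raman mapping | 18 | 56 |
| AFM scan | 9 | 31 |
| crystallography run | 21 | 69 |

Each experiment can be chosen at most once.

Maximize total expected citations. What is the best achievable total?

The ratio heuristic lands on calorimetry series + XRD sweep + cryo-EM session + AFM scan (106) but leaves 1 h idle.
The 22 h tied up in XRD sweep and AFM scan is better spent on crystallography run — total rises to 108 (34 h).

108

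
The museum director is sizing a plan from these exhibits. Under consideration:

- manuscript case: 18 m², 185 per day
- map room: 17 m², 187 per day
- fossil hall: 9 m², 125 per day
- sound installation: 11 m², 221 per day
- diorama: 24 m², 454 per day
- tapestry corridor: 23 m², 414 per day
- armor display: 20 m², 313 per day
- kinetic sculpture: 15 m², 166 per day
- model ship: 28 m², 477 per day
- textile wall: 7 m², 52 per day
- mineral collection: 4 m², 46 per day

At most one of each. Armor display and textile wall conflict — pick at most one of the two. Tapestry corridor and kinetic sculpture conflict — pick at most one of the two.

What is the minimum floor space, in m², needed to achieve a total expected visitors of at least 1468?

84

Minimise m² subject to total expected visitors ≥ 1468.
fossil hall + diorama + tapestry corridor + model ship: 1470 expected visitors at 84 m².
No combination under 84 m² hits 1468.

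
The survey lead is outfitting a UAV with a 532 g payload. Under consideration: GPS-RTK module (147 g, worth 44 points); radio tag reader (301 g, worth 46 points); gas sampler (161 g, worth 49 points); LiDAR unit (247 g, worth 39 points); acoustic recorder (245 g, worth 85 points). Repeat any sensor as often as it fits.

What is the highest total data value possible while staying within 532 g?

170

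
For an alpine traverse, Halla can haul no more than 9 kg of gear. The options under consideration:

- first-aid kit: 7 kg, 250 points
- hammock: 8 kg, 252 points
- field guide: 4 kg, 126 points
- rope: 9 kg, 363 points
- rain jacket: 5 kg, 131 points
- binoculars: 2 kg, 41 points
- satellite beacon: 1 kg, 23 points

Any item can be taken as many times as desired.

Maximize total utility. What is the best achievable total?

Best packing: rope — 9 kg, 363 total.

363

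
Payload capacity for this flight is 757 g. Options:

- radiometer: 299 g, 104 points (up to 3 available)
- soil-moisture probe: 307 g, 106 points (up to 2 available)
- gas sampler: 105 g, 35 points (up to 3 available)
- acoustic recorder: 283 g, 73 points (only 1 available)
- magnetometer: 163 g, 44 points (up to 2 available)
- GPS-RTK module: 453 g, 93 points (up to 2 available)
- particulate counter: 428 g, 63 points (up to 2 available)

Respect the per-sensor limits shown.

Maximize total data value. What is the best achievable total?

247

Taking the top-ratio sensors first gives 2×radiometer + gas sampler for 243 (703 g).
The 598 g tied up in 2×radiometer is better spent on 2×soil-moisture probe — total rises to 247 (719 g).
No other feasible combination exceeds 247.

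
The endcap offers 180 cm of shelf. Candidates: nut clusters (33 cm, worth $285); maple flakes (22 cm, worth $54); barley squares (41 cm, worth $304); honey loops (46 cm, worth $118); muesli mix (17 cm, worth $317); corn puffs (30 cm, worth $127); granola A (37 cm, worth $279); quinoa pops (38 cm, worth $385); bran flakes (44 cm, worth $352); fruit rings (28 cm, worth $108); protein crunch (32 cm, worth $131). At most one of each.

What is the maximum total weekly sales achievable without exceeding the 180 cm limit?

Greedy by ratio would take nut clusters + muesli mix + granola A + quinoa pops + bran flakes: 169 cm used, total 1618.
Dropping granola A frees 37 cm; slotting in barley squares (41 cm) lifts the total to 1643 at 173 cm.

1643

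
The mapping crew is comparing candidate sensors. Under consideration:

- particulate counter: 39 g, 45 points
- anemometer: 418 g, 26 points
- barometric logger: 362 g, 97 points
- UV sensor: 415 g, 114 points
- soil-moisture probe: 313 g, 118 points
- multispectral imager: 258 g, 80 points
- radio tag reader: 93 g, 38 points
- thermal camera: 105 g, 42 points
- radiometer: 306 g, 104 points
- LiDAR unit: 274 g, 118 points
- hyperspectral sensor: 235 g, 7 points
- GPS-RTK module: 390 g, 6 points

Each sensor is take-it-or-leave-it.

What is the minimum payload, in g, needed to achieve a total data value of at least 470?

Minimise g subject to total data value ≥ 470.
particulate counter + UV sensor + soil-moisture probe + radio tag reader + thermal camera + LiDAR unit: 475 data value at 1239 g.
No combination under 1239 g hits 470.

1239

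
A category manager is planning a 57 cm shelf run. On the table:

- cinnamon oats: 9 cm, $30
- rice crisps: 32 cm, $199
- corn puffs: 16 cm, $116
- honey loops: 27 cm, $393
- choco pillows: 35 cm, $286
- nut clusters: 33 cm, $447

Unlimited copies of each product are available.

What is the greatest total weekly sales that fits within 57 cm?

Taking 2×honey loops: 54 cm used, 786 in weekly sales.
Nothing else within 57 cm beats 786.

786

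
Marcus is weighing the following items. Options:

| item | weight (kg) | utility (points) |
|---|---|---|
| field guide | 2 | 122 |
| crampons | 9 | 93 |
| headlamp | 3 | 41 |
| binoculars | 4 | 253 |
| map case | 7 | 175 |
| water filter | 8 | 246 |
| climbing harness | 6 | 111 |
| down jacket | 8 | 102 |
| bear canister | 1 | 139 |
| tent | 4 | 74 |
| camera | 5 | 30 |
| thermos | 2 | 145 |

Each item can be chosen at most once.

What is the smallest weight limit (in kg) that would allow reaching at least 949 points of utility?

21

Need the lightest bundle worth ≥ 949.
field guide + binoculars + water filter + bear canister + tent + thermos: 979 utility at 21 kg.
Any bundle with less than 21 kg falls short of 949.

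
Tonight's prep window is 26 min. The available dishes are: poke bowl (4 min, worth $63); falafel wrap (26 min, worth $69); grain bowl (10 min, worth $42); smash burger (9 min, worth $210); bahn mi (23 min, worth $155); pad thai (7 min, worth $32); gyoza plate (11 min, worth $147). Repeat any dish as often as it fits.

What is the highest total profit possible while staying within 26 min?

Density check — smash burger 23.33, poke bowl 15.75, gyoza plate 13.36 are the best per min.
Best packing: 2×poke bowl + 2×smash burger — 26 min, 546 total.
That's the maximum — no swap from here does better than 546.

546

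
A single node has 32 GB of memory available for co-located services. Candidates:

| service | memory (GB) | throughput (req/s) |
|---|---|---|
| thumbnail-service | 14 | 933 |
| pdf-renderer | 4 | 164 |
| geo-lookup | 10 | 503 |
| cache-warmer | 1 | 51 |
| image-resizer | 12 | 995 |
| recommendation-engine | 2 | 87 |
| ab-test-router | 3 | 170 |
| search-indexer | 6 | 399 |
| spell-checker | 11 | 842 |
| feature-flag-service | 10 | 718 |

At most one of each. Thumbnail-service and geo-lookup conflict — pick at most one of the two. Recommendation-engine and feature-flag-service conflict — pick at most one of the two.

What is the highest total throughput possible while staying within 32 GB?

Density check — image-resizer 82.92, spell-checker 76.55, feature-flag-service 71.80, thumbnail-service 66.64 are the best per GB.
Best packing: image-resizer + ab-test-router + search-indexer + spell-checker — 32 GB, 2406 total.

2406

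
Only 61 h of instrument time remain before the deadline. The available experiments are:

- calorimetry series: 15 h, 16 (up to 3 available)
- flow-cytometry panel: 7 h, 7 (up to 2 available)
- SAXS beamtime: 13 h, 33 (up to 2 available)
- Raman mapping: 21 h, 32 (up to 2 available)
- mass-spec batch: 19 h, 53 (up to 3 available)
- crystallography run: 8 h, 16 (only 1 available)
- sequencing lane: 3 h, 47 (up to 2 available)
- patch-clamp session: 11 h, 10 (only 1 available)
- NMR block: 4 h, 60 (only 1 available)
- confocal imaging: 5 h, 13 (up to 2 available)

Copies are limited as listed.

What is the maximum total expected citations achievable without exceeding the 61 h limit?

293

A density-first pass picks 2×mass-spec batch + 2×sequencing lane + NMR block + 2×confocal imaging — 286 at 58 h.
The 10 h tied up in 2×confocal imaging is better spent on SAXS beamtime — total rises to 293 (61 h).
Every other selection either busts 61 h or exceeds an availability limit or fails to beat 293.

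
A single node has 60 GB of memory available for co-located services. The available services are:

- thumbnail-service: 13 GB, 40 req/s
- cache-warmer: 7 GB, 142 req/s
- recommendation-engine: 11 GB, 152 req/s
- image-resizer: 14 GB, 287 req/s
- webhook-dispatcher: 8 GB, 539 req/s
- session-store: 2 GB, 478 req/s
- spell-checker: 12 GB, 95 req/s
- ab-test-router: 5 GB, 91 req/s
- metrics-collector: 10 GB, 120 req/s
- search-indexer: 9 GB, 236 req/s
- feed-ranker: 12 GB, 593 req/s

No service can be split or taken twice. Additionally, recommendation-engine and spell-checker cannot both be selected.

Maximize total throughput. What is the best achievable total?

2366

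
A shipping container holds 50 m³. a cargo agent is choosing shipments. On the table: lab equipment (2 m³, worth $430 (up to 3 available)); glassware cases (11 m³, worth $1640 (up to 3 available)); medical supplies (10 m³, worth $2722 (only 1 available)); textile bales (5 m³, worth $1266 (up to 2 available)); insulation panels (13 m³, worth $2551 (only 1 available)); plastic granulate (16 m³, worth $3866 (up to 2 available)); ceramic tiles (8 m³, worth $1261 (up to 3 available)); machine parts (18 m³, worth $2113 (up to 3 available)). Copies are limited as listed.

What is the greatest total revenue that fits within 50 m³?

12150

Taking the top-ratio shipments first gives 3×lab equipment + medical supplies + 2×textile bales + plastic granulate + ceramic tiles for 11671 (50 m³).
The 17 m³ tied up in 2×lab equipment and textile bales and ceramic tiles is better spent on plastic granulate — total rises to 12150 (49 m³).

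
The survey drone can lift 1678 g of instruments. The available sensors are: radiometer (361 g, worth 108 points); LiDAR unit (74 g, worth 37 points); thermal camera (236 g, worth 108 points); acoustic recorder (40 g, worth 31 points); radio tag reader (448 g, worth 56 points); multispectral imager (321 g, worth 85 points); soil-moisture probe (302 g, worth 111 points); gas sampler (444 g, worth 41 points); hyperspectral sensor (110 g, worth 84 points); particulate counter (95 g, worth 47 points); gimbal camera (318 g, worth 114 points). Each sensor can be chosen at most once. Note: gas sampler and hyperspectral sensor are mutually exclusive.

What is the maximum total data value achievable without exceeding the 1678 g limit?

640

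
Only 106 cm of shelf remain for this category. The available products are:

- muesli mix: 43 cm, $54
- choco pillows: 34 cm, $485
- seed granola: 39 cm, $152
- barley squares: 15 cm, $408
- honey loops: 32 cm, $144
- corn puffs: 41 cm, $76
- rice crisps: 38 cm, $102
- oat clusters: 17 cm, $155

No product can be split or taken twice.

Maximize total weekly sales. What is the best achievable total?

1200

Greedy by ratio would take choco pillows + barley squares + honey loops + oat clusters: 98 cm used, total 1192.
Dropping honey loops frees 32 cm; slotting in seed granola (39 cm) lifts the total to 1200 at 105 cm.
No other feasible combination exceeds 1200.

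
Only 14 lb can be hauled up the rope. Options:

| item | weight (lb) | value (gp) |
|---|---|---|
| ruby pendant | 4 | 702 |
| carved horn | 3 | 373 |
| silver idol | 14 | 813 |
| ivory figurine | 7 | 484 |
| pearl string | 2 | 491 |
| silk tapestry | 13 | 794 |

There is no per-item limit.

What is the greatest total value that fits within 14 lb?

3437

By value per lb: pearl string 245.50, ruby pendant 175.50, carved horn 124.33 lead.
7×pearl string uses 14 of the 14 lb and totals 3437.
That's the maximum — no swap from here does better than 3437.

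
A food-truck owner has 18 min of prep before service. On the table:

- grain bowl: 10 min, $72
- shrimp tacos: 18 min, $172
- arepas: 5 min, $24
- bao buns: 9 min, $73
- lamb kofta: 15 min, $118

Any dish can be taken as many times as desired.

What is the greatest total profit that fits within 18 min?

Best packing: shrimp tacos — 18 min, 172 total.
Nothing else within 18 min beats 172.

172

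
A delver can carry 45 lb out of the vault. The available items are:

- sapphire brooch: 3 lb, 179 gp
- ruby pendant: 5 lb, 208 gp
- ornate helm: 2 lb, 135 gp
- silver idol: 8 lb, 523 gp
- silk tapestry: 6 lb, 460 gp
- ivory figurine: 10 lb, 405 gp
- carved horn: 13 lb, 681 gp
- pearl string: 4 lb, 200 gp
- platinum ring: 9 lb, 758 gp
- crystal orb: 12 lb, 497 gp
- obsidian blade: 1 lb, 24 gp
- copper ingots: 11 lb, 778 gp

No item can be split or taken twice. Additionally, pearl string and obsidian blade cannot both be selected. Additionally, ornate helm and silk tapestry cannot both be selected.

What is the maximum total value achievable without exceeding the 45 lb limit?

2948

Ranking by ratio (value/lb): platinum ring 84.22, silk tapestry 76.67, copper ingots 70.73.
Silver idol + silk tapestry + ivory figurine + platinum ring + obsidian blade + copper ingots uses 45 of the 45 lb and totals 2948.
The closest alternative, sapphire brooch + silver idol + carved horn + platinum ring + obsidian blade + copper ingots, reaches only 2943.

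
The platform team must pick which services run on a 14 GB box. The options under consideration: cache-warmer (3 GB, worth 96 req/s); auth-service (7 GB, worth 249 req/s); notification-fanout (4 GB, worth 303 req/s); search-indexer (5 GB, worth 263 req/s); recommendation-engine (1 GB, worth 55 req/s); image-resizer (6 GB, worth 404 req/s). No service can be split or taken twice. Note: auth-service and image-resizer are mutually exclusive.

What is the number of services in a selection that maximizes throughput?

4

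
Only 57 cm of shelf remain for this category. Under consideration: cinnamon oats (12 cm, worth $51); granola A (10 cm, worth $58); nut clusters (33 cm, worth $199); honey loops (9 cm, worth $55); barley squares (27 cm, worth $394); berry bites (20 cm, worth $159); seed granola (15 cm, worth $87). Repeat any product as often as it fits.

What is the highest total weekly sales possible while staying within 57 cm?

2×barley squares uses 54 of the 57 cm and totals 788.
No other feasible combination exceeds 788.

788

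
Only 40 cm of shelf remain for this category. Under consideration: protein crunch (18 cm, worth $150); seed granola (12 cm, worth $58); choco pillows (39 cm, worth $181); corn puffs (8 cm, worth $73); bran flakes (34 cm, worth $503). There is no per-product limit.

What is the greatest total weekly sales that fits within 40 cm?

503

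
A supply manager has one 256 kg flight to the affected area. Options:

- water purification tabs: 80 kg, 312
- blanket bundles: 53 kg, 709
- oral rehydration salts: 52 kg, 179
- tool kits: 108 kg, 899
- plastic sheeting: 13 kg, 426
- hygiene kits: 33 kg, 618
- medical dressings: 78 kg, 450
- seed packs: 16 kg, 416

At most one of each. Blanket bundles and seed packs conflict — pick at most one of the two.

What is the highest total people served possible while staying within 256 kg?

Best packing: tool kits + plastic sheeting + hygiene kits + medical dressings + seed packs — 248 kg, 2809 total.
The closest alternative, water purification tabs + tool kits + plastic sheeting + hygiene kits + seed packs, reaches only 2671.

2809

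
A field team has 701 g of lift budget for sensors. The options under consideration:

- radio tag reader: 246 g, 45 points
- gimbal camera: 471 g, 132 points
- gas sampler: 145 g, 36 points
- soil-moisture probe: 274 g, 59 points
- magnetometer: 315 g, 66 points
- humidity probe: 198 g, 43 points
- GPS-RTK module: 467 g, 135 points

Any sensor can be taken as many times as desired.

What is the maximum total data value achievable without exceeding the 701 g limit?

178

By data value per g: GPS-RTK module 0.29, gimbal camera 0.28, gas sampler 0.25 lead.
A density-first pass picks gas sampler + GPS-RTK module — 171 at 612 g.
Replace gas sampler with humidity probe: the trade gains 7 net, giving 178 at 665 g.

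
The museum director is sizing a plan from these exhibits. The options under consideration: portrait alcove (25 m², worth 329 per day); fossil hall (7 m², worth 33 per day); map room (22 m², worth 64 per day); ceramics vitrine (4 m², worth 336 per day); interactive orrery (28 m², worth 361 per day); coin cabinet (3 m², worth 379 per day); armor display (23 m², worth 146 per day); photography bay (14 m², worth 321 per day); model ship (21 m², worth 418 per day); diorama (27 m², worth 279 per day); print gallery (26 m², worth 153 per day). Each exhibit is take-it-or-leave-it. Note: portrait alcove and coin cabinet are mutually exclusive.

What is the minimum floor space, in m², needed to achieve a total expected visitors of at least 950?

21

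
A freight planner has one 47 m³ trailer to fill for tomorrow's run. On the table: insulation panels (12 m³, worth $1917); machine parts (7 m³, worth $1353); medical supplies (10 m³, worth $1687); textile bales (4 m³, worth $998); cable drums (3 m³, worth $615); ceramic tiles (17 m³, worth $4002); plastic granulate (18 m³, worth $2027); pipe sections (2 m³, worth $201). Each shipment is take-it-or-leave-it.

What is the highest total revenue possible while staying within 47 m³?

Density check — textile bales 249.50, ceramic tiles 235.41, cable drums 205.00, machine parts 193.29 are the best per m³.
Taking the top-ratio shipments first gives machine parts + medical supplies + textile bales + cable drums + ceramic tiles + pipe sections for 8856 (43 m³).
Replace machine parts and pipe sections with insulation panels: the trade gains 363 net, giving 9219 at 46 m³.
Runner-up insulation panels + machine parts + textile bales + cable drums + ceramic tiles + pipe sections tops out at 9086.

9219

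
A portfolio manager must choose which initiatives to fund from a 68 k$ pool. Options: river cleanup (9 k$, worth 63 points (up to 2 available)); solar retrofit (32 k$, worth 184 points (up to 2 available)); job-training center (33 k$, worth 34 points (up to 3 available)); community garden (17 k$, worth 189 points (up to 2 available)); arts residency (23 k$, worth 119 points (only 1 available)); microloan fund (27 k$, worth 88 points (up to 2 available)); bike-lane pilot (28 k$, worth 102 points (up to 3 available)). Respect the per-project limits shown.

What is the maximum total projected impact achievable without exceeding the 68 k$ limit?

Filling by ratio: 2×river cleanup + 2×community garden for 504, with 16 k$ left unused.
Dropping 2×river cleanup frees 18 k$; slotting in solar retrofit (32 k$) lifts the total to 562 at 66 k$.
No other feasible combination exceeds 562.

562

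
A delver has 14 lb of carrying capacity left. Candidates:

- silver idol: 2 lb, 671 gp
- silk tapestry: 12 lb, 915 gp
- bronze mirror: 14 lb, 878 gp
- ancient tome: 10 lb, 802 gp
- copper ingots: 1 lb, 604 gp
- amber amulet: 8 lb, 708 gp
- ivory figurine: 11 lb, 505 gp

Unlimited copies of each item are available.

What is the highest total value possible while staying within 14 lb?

Taking 14×copper ingots: 14 lb used, 8456 in value.
Every other selection either busts 14 lb or fails to beat 8456.

8456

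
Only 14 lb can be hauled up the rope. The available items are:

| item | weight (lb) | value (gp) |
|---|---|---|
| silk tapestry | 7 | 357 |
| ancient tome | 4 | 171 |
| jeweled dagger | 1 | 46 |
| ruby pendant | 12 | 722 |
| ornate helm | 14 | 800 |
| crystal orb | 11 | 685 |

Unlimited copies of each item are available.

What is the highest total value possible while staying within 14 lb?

823

Taking 3×jeweled dagger + crystal orb: 14 lb used, 823 in value.
Nothing else within 14 lb beats 823.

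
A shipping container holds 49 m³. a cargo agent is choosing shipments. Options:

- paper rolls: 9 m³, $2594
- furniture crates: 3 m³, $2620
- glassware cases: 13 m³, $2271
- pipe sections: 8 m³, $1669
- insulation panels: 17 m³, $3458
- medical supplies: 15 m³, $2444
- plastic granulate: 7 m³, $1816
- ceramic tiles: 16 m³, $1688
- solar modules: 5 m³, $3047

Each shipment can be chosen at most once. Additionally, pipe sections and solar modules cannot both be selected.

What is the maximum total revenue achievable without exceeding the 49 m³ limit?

Taking paper rolls + furniture crates + insulation panels + medical supplies + solar modules: 49 m³ used, 14163 in revenue.
No other feasible combination exceeds 14163.

14163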